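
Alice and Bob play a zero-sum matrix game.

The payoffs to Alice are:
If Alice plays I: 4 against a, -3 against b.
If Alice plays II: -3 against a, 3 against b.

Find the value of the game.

Row minima are -3 and -3, so Alice's maximin is -3; column maxima are 4 and 3, so Bob's minimax is 3. These differ, so the equilibrium is in mixed strategies.
Let Alice play I with probability p. Bob is indifferent when 4p − 3(1−p) = −3p + 3(1−p), giving p = 6/13.
Let Bob play a with probability q. Alice is indifferent when 4q − 3(1−q) = −3q + 3(1−q), giving q = 6/13.
The value is 4·(6/13) + (-3)·(7/13) = 3/13.

3/13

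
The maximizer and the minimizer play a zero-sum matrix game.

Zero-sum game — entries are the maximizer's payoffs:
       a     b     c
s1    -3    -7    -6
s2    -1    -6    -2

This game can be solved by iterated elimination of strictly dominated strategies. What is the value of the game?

Row s1 is strictly dominated by row s2 (-1>-3, -6>-7, -2>-6); eliminate s1.
Column c is strictly dominated by b for the minimizer (-6<-2); eliminate c.
Column a is strictly dominated by b for the minimizer (-6<-1); eliminate a.
Only (s2, b) remains, with payoff -6.

-6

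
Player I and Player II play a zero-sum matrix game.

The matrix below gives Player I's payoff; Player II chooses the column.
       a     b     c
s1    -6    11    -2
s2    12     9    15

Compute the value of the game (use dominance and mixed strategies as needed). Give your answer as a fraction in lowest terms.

Column c is strictly dominated by a for Player II (it gives Player I more in every row).
The remaining 2×2 game on (s1, s2) × (a, b) has no saddle point. Let Player I play s1 with probability p; indifference gives −6p + 12(1−p) = 11p + 9(1−p), so p = 3/20.
Similarly Player II's optimal q on a is 1/10, and the value is -6·(1/10) + (11)·(9/10) = 93/10.

93/10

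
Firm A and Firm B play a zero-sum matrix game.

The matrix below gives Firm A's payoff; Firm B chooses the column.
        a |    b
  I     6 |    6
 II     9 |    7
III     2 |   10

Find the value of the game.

38/5

Row I is strictly dominated by row II, so Firm A never plays it.
The remaining 2×2 game on (II, III) × (a, b) has no saddle point. Let Firm A play II with probability p; indifference gives 9p + 2(1−p) = 7p + 10(1−p), so p = 4/5.
Similarly Firm B's optimal q on a is 3/10, and the value is 9·(3/10) + (7)·(7/10) = 38/5.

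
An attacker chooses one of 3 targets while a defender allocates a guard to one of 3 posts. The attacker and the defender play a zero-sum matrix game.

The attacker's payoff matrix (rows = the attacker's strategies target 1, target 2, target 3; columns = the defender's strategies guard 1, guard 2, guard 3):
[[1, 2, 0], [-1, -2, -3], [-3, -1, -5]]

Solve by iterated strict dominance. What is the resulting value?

0

Row target 3 is strictly dominated by row target 1 (1>-3, 2>-1, 0>-5); eliminate target 3.
Row target 2 is strictly dominated by row target 1 (1>-1, 2>-2, 0>-3); eliminate target 2.
Column guard 2 is strictly dominated by guard 1 for the defender (1<2); eliminate guard 2.
Column guard 1 is strictly dominated by guard 3 for the defender (0<1); eliminate guard 1.
Only (target 1, guard 3) remains, with payoff 0.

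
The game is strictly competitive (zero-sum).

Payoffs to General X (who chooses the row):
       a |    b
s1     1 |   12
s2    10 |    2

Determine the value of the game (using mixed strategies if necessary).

Row minima are 1 and 2, so General X's maximin is 2; column maxima are 10 and 12, so General Y's minimax is 10. These differ, so the equilibrium is in mixed strategies.
Let General X play s1 with probability p. General Y is indifferent when p + 10(1−p) = 12p + 2(1−p), giving p = 8/19.
Let General Y play a with probability q. General X is indifferent when q + 12(1−q) = 10q + 2(1−q), giving q = 10/19.
The value is 1·(10/19) + (12)·(9/19) = 118/19.

118/19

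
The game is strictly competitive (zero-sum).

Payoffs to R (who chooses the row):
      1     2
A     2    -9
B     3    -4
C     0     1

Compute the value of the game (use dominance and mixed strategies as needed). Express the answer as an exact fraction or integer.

3/8

Row A is strictly dominated by row B, so R never plays it.
The remaining 2×2 game on (B, C) × (1, 2) has no saddle point. Let R play B with probability p; indifference gives 3p = −4p + (1−p), so p = 1/8.
Similarly C's optimal q on 1 is 5/8, and the value is 3·(5/8) + (-4)·(3/8) = 3/8.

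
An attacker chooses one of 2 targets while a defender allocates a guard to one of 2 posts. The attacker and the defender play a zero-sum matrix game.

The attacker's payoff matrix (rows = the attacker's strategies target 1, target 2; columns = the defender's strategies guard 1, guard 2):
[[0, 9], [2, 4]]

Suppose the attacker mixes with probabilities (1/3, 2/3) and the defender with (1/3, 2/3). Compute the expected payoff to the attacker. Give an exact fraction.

Against (1/3, 2/3), each row's expected payoff is target 1: 6; target 2: 10/3.
Taking the (1/3, 2/3)-weighted average: (1/3)·(6) + (2/3)·(10/3) = 38/9.

38/9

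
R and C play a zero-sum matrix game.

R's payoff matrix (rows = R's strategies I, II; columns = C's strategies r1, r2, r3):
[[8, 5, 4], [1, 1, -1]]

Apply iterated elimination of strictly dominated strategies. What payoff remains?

Row II is strictly dominated by row I (8>1, 5>1, 4>-1); eliminate II.
Column r1 is strictly dominated by r2 for C (5<8); eliminate r1.
Column r2 is strictly dominated by r3 for C (4<5); eliminate r2.
Only (I, r3) remains, with payoff 4.

4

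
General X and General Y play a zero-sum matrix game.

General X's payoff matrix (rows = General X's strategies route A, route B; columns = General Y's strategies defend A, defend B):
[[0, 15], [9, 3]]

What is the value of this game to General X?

45/7

Row minima are 0 and 3, so General X's maximin is 3; column maxima are 9 and 15, so General Y's minimax is 9. These differ, so the equilibrium is in mixed strategies.
Let General X play route A with probability p. General Y is indifferent when 9(1−p) = 15p + 3(1−p), giving p = 2/7.
Let General Y play defend A with probability q. General X is indifferent when 15(1−q) = 9q + 3(1−q), giving q = 4/7.
The value is 0·(4/7) + (15)·(3/7) = 45/7.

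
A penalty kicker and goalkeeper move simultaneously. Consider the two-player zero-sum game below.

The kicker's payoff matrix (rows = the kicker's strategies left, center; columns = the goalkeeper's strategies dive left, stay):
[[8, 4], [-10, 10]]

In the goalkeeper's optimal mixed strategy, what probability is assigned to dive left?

1/4

Row minima are 4 and -10, so the kicker's maximin is 4; column maxima are 8 and 10, so the goalkeeper's minimax is 8. These differ, so the equilibrium is in mixed strategies.
Let the goalkeeper play dive left with probability q. The kicker is indifferent when 8q + 4(1−q) = −10q + 10(1−q), giving q = 1/4.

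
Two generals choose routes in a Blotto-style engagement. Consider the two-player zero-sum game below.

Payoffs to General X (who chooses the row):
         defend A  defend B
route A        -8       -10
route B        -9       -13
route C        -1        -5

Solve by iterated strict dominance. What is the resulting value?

Row route B is strictly dominated by row route A (-8>-9, -10>-13); eliminate route B.
Row route A is strictly dominated by row route C (-1>-8, -5>-10); eliminate route A.
Column defend A is strictly dominated by defend B for General Y (-5<-1); eliminate defend A.
Only (route C, defend B) remains, with payoff -5.

-5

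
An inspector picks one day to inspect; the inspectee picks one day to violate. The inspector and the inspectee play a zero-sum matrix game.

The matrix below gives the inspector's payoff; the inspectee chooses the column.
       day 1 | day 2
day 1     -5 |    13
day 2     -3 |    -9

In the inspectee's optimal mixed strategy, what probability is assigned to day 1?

11/12

Row minima are -5 and -9, so the inspector's maximin is -5; column maxima are -3 and 13, so the inspectee's minimax is -3. These differ, so the equilibrium is in mixed strategies.
Let the inspectee play day 1 with probability q. The inspector is indifferent when −5q + 13(1−q) = −3q − 9(1−q), giving q = 11/12.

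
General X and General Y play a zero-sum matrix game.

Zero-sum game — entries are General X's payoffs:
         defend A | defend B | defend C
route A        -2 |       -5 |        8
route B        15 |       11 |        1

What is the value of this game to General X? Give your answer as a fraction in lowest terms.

Column defend A is strictly dominated by defend B for General Y (it gives General X more in every row).
The remaining 2×2 game on (route A, route B) × (defend B, defend C) has no saddle point. Let General X play route A with probability p; indifference gives −5p + 11(1−p) = 8p + (1−p), so p = 10/23.
Similarly General Y's optimal q on defend B is 7/23, and the value is -5·(7/23) + (8)·(16/23) = 93/23.

93/23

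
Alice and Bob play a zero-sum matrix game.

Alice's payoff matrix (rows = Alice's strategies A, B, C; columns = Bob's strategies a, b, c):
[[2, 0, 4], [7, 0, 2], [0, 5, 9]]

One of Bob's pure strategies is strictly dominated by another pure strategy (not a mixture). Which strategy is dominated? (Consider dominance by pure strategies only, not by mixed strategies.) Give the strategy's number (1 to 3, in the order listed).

Bob prefers columns that give Alice less. Compare c with b: 0 < 4, 0 < 2, 5 < 9.
So b strictly dominates c for Bob; c is strictly dominated.

3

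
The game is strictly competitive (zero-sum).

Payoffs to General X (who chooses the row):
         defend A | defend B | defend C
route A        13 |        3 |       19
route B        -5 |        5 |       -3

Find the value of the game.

4

Column defend C is strictly dominated by defend A for General Y (it gives General X more in every row).
The remaining 2×2 game on (route A, route B) × (defend A, defend B) has no saddle point. Let General X play route A with probability p; indifference gives 13p − 5(1−p) = 3p + 5(1−p), so p = 1/2.
Similarly General Y's optimal q on defend A is 1/10, and the value is 13·(1/10) + (3)·(9/10) = 4.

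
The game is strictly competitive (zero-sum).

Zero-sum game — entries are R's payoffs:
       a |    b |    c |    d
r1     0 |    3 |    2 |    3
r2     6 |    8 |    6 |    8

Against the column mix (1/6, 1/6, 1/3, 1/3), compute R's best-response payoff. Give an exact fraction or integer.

r1: (0)·(1/6) + (3)·(1/6) + (2)·(1/3) + (3)·(1/3) = 13/6.
r2: (6)·(1/6) + (8)·(1/6) + (6)·(1/3) + (8)·(1/3) = 7.
The best pure response is r2 with expected payoff 7.

7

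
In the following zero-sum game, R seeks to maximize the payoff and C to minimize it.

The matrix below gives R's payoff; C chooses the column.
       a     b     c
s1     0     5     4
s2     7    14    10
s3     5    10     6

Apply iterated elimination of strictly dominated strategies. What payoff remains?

7

Row s1 is strictly dominated by row s2 (7>0, 14>5, 10>4); eliminate s1.
Column b is strictly dominated by a for C (7<14, 5<10); eliminate b.
Row s3 is strictly dominated by row s2 (7>5, 10>6); eliminate s3.
Column c is strictly dominated by a for C (7<10); eliminate c.
Only (s2, a) remains, with payoff 7.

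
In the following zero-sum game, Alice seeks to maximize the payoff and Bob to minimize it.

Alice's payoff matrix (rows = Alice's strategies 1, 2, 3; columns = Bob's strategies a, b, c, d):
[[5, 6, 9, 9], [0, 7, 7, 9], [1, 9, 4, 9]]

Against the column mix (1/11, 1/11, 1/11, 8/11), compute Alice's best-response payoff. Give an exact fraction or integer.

92/11

1: (5)·(1/11) + (6)·(1/11) + (9)·(1/11) + (9)·(8/11) = 92/11.
2: (0)·(1/11) + (7)·(1/11) + (7)·(1/11) + (9)·(8/11) = 86/11.
3: (1)·(1/11) + (9)·(1/11) + (4)·(1/11) + (9)·(8/11) = 86/11.
The best pure response is 1 with expected payoff 92/11.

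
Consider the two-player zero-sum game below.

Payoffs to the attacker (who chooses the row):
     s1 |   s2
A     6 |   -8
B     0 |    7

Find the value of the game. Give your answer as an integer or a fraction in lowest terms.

Row minima are -8 and 0, so the attacker's maximin is 0; column maxima are 6 and 7, so the defender's minimax is 6. These differ, so the equilibrium is in mixed strategies.
Let the attacker play A with probability p. The defender is indifferent when 6p = −8p + 7(1−p), giving p = 1/3.
Let the defender play s1 with probability q. The attacker is indifferent when 6q − 8(1−q) = 7(1−q), giving q = 5/7.
The value is 6·(5/7) + (-8)·(2/7) = 2.

2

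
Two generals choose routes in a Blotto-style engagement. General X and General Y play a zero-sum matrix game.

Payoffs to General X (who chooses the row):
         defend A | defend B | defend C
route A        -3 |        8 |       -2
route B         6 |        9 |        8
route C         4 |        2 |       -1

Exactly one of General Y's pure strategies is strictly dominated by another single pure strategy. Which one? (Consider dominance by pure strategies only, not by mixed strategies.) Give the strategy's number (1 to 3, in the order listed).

2

General Y prefers columns that give General X less. Compare defend B with defend C: -2 < 8, 8 < 9, -1 < 2.
So defend C strictly dominates defend B for General Y; defend B is strictly dominated.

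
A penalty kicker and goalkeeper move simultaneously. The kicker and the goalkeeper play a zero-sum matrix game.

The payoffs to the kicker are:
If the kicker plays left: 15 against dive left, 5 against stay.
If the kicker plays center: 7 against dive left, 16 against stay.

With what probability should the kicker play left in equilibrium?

Row minima are 5 and 7, so the kicker's maximin is 7; column maxima are 15 and 16, so the goalkeeper's minimax is 15. These differ, so the equilibrium is in mixed strategies.
Let the kicker play left with probability p. The goalkeeper is indifferent when 15p + 7(1−p) = 5p + 16(1−p), giving p = 9/19.

9/19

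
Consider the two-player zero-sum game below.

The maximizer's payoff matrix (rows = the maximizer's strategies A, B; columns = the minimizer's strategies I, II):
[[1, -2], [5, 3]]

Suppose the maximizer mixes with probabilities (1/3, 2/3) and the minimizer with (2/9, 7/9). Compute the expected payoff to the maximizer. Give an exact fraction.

50/27

Against (2/9, 7/9), each row's expected payoff is A: -4/3; B: 31/9.
Taking the (1/3, 2/3)-weighted average: (1/3)·(-4/3) + (2/3)·(31/9) = 50/27.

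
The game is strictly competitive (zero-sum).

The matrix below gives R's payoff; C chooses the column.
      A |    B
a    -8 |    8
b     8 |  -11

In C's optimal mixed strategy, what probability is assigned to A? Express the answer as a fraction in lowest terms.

19/35

Row minima are -8 and -11, so R's maximin is -8; column maxima are 8 and 8, so C's minimax is 8. These differ, so the equilibrium is in mixed strategies.
Let C play A with probability q. R is indifferent when −8q + 8(1−q) = 8q − 11(1−q), giving q = 19/35.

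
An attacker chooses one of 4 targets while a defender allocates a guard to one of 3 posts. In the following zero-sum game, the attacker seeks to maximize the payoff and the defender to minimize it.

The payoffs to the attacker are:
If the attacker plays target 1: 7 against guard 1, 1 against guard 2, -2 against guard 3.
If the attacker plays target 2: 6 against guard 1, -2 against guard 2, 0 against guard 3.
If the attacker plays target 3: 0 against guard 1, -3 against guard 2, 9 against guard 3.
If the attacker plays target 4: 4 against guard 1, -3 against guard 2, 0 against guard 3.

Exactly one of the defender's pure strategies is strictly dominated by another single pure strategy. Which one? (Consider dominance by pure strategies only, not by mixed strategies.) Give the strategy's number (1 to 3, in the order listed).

The defender prefers columns that give the attacker less. Compare guard 1 with guard 2: 1 < 7, -2 < 6, -3 < 0, -3 < 4.
So guard 2 strictly dominates guard 1 for the defender; guard 1 is strictly dominated.

1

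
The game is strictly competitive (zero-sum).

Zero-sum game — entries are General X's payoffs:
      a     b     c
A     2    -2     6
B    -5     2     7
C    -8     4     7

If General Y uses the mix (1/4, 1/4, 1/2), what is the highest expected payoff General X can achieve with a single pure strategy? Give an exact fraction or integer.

3

A: (2)·(1/4) + (-2)·(1/4) + (6)·(1/2) = 3.
B: (-5)·(1/4) + (2)·(1/4) + (7)·(1/2) = 11/4.
C: (-8)·(1/4) + (4)·(1/4) + (7)·(1/2) = 5/2.
The best pure response is A with expected payoff 3.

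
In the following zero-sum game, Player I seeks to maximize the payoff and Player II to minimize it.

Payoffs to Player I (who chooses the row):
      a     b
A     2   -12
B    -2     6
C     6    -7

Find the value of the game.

Row A is strictly dominated by row C, so Player I never plays it.
The remaining 2×2 game on (B, C) × (a, b) has no saddle point. Let Player I play B with probability p; indifference gives −2p + 6(1−p) = 6p − 7(1−p), so p = 13/21.
Similarly Player II's optimal q on a is 13/21, and the value is -2·(13/21) + (6)·(8/21) = 22/21.

22/21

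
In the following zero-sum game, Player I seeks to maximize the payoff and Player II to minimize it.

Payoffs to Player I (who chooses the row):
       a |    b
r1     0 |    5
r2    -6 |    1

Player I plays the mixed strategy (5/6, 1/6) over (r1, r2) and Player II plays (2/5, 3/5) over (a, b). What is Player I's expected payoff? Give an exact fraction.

11/5

Against (2/5, 3/5), each row's expected payoff is r1: 3; r2: -9/5.
Taking the (5/6, 1/6)-weighted average: (5/6)·(3) + (1/6)·(-9/5) = 11/5.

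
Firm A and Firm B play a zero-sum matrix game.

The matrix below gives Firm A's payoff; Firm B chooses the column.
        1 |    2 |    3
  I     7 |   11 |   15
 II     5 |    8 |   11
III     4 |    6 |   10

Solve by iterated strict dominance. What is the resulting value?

7

Column 2 is strictly dominated by 1 for Firm B (7<11, 5<8, 4<6); eliminate 2.
Row II is strictly dominated by row I (7>5, 15>11); eliminate II.
Column 3 is strictly dominated by 1 for Firm B (7<15, 4<10); eliminate 3.
Row III is strictly dominated by row I (7>4); eliminate III.
Only (I, 1) remains, with payoff 7.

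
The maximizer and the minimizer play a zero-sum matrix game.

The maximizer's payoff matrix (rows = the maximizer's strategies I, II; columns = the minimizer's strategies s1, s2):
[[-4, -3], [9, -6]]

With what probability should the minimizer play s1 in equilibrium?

3/16

Row minima are -4 and -6, so the maximizer's maximin is -4; column maxima are 9 and -3, so the minimizer's minimax is -3. These differ, so the equilibrium is in mixed strategies.
Let the minimizer play s1 with probability q. The maximizer is indifferent when −4q − 3(1−q) = 9q − 6(1−q), giving q = 3/16.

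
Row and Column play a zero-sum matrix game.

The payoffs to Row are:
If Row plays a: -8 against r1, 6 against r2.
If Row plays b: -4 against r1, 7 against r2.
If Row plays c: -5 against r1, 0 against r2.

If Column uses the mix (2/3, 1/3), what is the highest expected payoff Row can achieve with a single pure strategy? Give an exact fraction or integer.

-1/3

a: (-8)·(2/3) + (6)·(1/3) = -10/3.
b: (-4)·(2/3) + (7)·(1/3) = -1/3.
c: (-5)·(2/3) + (0)·(1/3) = -10/3.
The best pure response is b with expected payoff -1/3.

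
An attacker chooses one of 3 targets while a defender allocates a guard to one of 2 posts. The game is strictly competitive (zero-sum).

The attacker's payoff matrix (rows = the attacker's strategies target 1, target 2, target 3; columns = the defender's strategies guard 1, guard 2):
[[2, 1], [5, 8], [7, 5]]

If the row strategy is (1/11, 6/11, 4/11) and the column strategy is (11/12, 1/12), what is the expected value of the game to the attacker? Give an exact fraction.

Against (11/12, 1/12), each row's expected payoff is target 1: 23/12; target 2: 21/4; target 3: 41/6.
Taking the (1/11, 6/11, 4/11)-weighted average: (1/11)·(23/12) + (6/11)·(21/4) + (4/11)·(41/6) = 243/44.

243/44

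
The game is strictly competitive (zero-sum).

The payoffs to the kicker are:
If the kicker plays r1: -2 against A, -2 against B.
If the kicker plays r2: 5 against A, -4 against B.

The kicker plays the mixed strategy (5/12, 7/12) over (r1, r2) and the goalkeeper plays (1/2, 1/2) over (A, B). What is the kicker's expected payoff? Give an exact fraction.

Against (1/2, 1/2), each row's expected payoff is r1: -2; r2: 1/2.
Taking the (5/12, 7/12)-weighted average: (5/12)·(-2) + (7/12)·(1/2) = -13/24.

-13/24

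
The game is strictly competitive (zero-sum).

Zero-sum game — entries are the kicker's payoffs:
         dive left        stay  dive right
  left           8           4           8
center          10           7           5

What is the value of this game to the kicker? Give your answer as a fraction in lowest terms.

Column dive left is strictly dominated by stay for the goalkeeper (it gives the kicker more in every row).
The remaining 2×2 game on (left, center) × (stay, dive right) has no saddle point. Let the kicker play left with probability p; indifference gives 4p + 7(1−p) = 8p + 5(1−p), so p = 1/3.
Similarly the goalkeeper's optimal q on stay is 1/2, and the value is 4·(1/2) + (8)·(1/2) = 6.

6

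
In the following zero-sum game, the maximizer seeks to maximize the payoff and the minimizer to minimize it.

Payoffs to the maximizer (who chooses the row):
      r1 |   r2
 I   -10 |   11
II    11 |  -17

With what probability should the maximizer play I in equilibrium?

Row minima are -10 and -17, so the maximizer's maximin is -10; column maxima are 11 and 11, so the minimizer's minimax is 11. These differ, so the equilibrium is in mixed strategies.
Let the maximizer play I with probability p. The minimizer is indifferent when −10p + 11(1−p) = 11p − 17(1−p), giving p = 4/7.

4/7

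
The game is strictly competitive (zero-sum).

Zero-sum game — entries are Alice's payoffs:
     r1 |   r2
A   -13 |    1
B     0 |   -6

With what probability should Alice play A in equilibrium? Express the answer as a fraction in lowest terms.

3/10

Row minima are -13 and -6, so Alice's maximin is -6; column maxima are 0 and 1, so Bob's minimax is 0. These differ, so the equilibrium is in mixed strategies.
Let Alice play A with probability p. Bob is indifferent when −13p = p − 6(1−p), giving p = 3/10.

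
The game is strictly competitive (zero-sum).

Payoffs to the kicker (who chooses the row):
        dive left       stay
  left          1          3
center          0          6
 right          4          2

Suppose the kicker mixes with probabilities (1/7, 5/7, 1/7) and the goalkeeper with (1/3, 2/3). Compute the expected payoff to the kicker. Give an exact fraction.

25/7

Against (1/3, 2/3), each row's expected payoff is left: 7/3; center: 4; right: 8/3.
Taking the (1/7, 5/7, 1/7)-weighted average: (1/7)·(7/3) + (5/7)·(4) + (1/7)·(8/3) = 25/7.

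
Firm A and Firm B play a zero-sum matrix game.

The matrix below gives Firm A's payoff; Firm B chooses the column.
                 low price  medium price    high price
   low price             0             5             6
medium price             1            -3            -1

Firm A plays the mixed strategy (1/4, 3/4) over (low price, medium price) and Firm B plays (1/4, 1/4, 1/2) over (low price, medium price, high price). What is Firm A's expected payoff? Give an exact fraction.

Against (1/4, 1/4, 1/2), each row's expected payoff is low price: 17/4; medium price: -1.
Taking the (1/4, 3/4)-weighted average: (1/4)·(17/4) + (3/4)·(-1) = 5/16.

5/16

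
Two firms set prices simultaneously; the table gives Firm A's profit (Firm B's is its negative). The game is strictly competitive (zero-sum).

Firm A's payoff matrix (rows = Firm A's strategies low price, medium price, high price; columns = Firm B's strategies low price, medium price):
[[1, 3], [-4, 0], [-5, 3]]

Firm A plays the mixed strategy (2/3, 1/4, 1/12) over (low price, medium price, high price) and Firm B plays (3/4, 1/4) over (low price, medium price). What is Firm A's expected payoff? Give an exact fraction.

Against (3/4, 1/4), each row's expected payoff is low price: 3/2; medium price: -3; high price: -3.
Taking the (2/3, 1/4, 1/12)-weighted average: (2/3)·(3/2) + (1/4)·(-3) + (1/12)·(-3) = 0.

0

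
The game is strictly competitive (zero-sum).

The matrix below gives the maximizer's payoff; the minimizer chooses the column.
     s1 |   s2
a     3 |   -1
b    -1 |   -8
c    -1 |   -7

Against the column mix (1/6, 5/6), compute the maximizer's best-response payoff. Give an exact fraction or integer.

a: (3)·(1/6) + (-1)·(5/6) = -1/3.
b: (-1)·(1/6) + (-8)·(5/6) = -41/6.
c: (-1)·(1/6) + (-7)·(5/6) = -6.
The best pure response is a with expected payoff -1/3.

-1/3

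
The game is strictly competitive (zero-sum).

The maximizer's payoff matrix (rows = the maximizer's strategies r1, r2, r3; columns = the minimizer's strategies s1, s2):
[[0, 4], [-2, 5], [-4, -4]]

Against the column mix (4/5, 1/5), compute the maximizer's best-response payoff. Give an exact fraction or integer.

4/5

r1: (0)·(4/5) + (4)·(1/5) = 4/5.
r2: (-2)·(4/5) + (5)·(1/5) = -3/5.
r3: (-4)·(4/5) + (-4)·(1/5) = -4.
The best pure response is r1 with expected payoff 4/5.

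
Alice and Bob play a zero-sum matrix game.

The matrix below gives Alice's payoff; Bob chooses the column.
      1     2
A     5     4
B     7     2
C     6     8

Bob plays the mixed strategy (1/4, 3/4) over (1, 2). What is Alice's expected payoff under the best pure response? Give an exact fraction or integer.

A: (5)·(1/4) + (4)·(3/4) = 17/4.
B: (7)·(1/4) + (2)·(3/4) = 13/4.
C: (6)·(1/4) + (8)·(3/4) = 15/2.
The best pure response is C with expected payoff 15/2.

15/2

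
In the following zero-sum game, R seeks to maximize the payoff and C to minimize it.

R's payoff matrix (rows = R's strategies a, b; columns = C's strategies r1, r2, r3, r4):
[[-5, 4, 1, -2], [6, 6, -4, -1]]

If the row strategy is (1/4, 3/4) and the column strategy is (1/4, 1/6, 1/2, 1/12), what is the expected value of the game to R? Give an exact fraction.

Against (1/4, 1/6, 1/2, 1/12), each row's expected payoff is a: -1/4; b: 5/12.
Taking the (1/4, 3/4)-weighted average: (1/4)·(-1/4) + (3/4)·(5/12) = 1/4.

1/4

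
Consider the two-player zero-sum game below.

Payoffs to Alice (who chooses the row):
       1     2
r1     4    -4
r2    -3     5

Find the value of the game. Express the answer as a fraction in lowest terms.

1/2

Row minima are -4 and -3, so Alice's maximin is -3; column maxima are 4 and 5, so Bob's minimax is 4. These differ, so the equilibrium is in mixed strategies.
Let Alice play r1 with probability p. Bob is indifferent when 4p − 3(1−p) = −4p + 5(1−p), giving p = 1/2.
Let Bob play 1 with probability q. Alice is indifferent when 4q − 4(1−q) = −3q + 5(1−q), giving q = 9/16.
The value is 4·(9/16) + (-4)·(7/16) = 1/2.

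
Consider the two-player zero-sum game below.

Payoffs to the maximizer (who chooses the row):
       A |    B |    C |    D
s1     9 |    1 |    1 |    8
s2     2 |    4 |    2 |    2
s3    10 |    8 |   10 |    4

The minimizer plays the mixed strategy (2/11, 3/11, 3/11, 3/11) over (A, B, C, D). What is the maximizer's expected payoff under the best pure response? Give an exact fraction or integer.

86/11

s1: (9)·(2/11) + (1)·(3/11) + (1)·(3/11) + (8)·(3/11) = 48/11.
s2: (2)·(2/11) + (4)·(3/11) + (2)·(3/11) + (2)·(3/11) = 28/11.
s3: (10)·(2/11) + (8)·(3/11) + (10)·(3/11) + (4)·(3/11) = 86/11.
The best pure response is s3 with expected payoff 86/11.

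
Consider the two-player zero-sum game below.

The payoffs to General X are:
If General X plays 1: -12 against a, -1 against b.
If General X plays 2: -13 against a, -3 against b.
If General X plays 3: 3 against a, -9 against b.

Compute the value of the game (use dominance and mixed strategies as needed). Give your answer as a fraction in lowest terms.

Row 2 is strictly dominated by row 1, so General X never plays it.
The remaining 2×2 game on (1, 3) × (a, b) has no saddle point. Let General X play 1 with probability p; indifference gives −12p + 3(1−p) = −p − 9(1−p), so p = 12/23.
Similarly General Y's optimal q on a is 8/23, and the value is -12·(8/23) + (-1)·(15/23) = -111/23.

-111/23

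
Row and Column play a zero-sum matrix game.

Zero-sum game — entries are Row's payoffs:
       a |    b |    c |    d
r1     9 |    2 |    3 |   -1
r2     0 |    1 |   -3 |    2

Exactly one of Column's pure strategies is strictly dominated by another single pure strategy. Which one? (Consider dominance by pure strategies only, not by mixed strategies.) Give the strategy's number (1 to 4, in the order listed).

Column prefers columns that give Row less. Compare a with c: 3 < 9, -3 < 0.
So c strictly dominates a for Column; a is strictly dominated.

1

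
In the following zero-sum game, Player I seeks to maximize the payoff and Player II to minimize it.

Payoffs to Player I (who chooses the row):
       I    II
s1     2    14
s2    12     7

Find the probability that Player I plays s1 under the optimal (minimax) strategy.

Row minima are 2 and 7, so Player I's maximin is 7; column maxima are 12 and 14, so Player II's minimax is 12. These differ, so the equilibrium is in mixed strategies.
Let Player I play s1 with probability p. Player II is indifferent when 2p + 12(1−p) = 14p + 7(1−p), giving p = 5/17.

5/17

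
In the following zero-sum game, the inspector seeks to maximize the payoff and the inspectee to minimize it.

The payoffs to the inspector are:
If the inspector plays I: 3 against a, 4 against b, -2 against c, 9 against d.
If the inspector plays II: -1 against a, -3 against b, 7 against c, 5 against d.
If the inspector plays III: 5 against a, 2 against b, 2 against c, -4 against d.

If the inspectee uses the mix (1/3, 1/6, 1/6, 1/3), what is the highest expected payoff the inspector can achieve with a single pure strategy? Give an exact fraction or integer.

I: (3)·(1/3) + (4)·(1/6) + (-2)·(1/6) + (9)·(1/3) = 13/3.
II: (-1)·(1/3) + (-3)·(1/6) + (7)·(1/6) + (5)·(1/3) = 2.
III: (5)·(1/3) + (2)·(1/6) + (2)·(1/6) + (-4)·(1/3) = 1.
The best pure response is I with expected payoff 13/3.

13/3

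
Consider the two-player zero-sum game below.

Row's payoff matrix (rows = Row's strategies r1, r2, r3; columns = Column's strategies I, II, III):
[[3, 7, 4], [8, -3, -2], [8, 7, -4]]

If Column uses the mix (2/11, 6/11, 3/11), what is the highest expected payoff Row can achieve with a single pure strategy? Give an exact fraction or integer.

r1: (3)·(2/11) + (7)·(6/11) + (4)·(3/11) = 60/11.
r2: (8)·(2/11) + (-3)·(6/11) + (-2)·(3/11) = -8/11.
r3: (8)·(2/11) + (7)·(6/11) + (-4)·(3/11) = 46/11.
The best pure response is r1 with expected payoff 60/11.

60/11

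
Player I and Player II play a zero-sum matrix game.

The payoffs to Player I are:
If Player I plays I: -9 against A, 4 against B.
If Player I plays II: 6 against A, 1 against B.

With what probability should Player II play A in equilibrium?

Row minima are -9 and 1, so Player I's maximin is 1; column maxima are 6 and 4, so Player II's minimax is 4. These differ, so the equilibrium is in mixed strategies.
Let Player II play A with probability q. Player I is indifferent when −9q + 4(1−q) = 6q + (1−q), giving q = 1/6.

1/6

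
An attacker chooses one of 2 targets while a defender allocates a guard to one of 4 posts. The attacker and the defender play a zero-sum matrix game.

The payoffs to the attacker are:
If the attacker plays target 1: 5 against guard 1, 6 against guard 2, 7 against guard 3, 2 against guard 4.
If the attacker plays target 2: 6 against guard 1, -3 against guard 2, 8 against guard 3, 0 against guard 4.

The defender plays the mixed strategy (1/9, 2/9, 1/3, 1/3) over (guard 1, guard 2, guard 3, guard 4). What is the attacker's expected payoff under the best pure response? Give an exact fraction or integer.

44/9

target 1: (5)·(1/9) + (6)·(2/9) + (7)·(1/3) + (2)·(1/3) = 44/9.
target 2: (6)·(1/9) + (-3)·(2/9) + (8)·(1/3) + (0)·(1/3) = 8/3.
The best pure response is target 1 with expected payoff 44/9.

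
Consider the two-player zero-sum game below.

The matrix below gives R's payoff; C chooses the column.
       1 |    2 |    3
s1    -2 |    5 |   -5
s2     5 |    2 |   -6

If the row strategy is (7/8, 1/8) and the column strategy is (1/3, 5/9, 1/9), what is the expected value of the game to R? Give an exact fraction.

Against (1/3, 5/9, 1/9), each row's expected payoff is s1: 14/9; s2: 19/9.
Taking the (7/8, 1/8)-weighted average: (7/8)·(14/9) + (1/8)·(19/9) = 13/8.

13/8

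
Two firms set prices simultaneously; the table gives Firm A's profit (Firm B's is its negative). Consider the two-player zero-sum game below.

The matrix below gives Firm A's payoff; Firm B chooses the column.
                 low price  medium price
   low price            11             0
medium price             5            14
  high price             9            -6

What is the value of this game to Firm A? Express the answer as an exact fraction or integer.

77/10

Row high price is strictly dominated by row low price, so Firm A never plays it.
The remaining 2×2 game on (low price, medium price) × (low price, medium price) has no saddle point. Let Firm A play low price with probability p; indifference gives 11p + 5(1−p) = 14(1−p), so p = 9/20.
Similarly Firm B's optimal q on low price is 7/10, and the value is 11·(7/10) + (0)·(3/10) = 77/10.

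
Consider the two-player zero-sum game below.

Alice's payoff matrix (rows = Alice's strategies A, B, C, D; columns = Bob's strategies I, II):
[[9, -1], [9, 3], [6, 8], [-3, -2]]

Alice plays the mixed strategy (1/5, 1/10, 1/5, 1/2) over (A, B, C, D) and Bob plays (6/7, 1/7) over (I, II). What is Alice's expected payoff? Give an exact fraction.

151/70

Against (6/7, 1/7), each row's expected payoff is A: 53/7; B: 57/7; C: 44/7; D: -20/7.
Taking the (1/5, 1/10, 1/5, 1/2)-weighted average: (1/5)·(53/7) + (1/10)·(57/7) + (1/5)·(44/7) + (1/2)·(-20/7) = 151/70.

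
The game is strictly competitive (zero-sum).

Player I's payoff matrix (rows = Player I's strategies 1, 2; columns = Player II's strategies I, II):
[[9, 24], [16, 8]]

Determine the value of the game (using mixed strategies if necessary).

312/23

Row minima are 9 and 8, so Player I's maximin is 9; column maxima are 16 and 24, so Player II's minimax is 16. These differ, so the equilibrium is in mixed strategies.
Let Player I play 1 with probability p. Player II is indifferent when 9p + 16(1−p) = 24p + 8(1−p), giving p = 8/23.
Let Player II play I with probability q. Player I is indifferent when 9q + 24(1−q) = 16q + 8(1−q), giving q = 16/23.
The value is 9·(16/23) + (24)·(7/23) = 312/23.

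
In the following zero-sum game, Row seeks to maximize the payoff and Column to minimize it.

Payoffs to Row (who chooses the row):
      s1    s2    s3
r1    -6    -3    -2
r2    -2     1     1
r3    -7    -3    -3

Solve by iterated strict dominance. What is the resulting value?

Row r3 is strictly dominated by row r2 (-2>-7, 1>-3, 1>-3); eliminate r3.
Row r1 is strictly dominated by row r2 (-2>-6, 1>-3, 1>-2); eliminate r1.
Column s2 is strictly dominated by s1 for Column (-2<1); eliminate s2.
Column s3 is strictly dominated by s1 for Column (-2<1); eliminate s3.
Only (r2, s1) remains, with payoff -2.

-2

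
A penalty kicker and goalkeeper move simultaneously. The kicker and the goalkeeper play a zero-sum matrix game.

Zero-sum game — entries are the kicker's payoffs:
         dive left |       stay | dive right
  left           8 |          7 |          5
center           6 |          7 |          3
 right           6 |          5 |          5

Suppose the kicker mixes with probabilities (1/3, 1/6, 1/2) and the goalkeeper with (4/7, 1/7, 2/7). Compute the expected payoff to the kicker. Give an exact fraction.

Against (4/7, 1/7, 2/7), each row's expected payoff is left: 7; center: 37/7; right: 39/7.
Taking the (1/3, 1/6, 1/2)-weighted average: (1/3)·(7) + (1/6)·(37/7) + (1/2)·(39/7) = 6.

6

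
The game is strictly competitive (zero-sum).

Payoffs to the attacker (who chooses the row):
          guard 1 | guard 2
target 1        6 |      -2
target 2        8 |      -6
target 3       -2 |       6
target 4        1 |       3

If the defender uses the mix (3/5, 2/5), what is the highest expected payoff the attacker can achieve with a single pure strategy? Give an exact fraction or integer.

target 1: (6)·(3/5) + (-2)·(2/5) = 14/5.
target 2: (8)·(3/5) + (-6)·(2/5) = 12/5.
target 3: (-2)·(3/5) + (6)·(2/5) = 6/5.
target 4: (1)·(3/5) + (3)·(2/5) = 9/5.
The best pure response is target 1 with expected payoff 14/5.

14/5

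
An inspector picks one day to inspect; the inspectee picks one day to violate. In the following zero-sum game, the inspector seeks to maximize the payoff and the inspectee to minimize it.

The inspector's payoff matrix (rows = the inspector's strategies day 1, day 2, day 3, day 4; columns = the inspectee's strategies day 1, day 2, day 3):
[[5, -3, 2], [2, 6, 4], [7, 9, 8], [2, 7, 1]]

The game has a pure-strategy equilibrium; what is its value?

7

Row minima: -3, 2, 7, 1 → the inspector's maximin is 7.
Column maxima: 7, 9, 8 → the inspectee's minimax is 7.
They coincide at (day 3, day 1), so the value is 7.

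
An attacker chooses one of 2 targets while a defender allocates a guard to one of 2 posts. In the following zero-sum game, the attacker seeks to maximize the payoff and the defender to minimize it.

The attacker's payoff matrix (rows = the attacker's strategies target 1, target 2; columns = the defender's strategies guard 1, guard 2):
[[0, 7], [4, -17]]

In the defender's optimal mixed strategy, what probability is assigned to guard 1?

Row minima are 0 and -17, so the attacker's maximin is 0; column maxima are 4 and 7, so the defender's minimax is 4. These differ, so the equilibrium is in mixed strategies.
Let the defender play guard 1 with probability q. The attacker is indifferent when 7(1−q) = 4q − 17(1−q), giving q = 6/7.

6/7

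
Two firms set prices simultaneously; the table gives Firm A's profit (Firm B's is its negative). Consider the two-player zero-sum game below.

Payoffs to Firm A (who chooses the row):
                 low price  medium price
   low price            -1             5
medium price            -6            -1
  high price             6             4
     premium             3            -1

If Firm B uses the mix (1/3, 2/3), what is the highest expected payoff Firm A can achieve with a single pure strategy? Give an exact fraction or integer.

14/3

low price: (-1)·(1/3) + (5)·(2/3) = 3.
medium price: (-6)·(1/3) + (-1)·(2/3) = -8/3.
high price: (6)·(1/3) + (4)·(2/3) = 14/3.
premium: (3)·(1/3) + (-1)·(2/3) = 1/3.
The best pure response is high price with expected payoff 14/3.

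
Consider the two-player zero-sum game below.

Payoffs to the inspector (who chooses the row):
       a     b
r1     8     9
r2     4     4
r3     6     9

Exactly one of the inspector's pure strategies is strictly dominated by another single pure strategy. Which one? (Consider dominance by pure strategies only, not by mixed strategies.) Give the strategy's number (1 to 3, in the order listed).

2

Compare r2 with r1: 8 > 4, 9 > 4.
So r1 strictly dominates r2 for the inspector; r2 is strictly dominated.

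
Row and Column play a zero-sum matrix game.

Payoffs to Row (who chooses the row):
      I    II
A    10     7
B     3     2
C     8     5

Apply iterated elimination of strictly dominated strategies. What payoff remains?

Row B is strictly dominated by row A (10>3, 7>2); eliminate B.
Column I is strictly dominated by II for Column (7<10, 5<8); eliminate I.
Row C is strictly dominated by row A (7>5); eliminate C.
Only (A, II) remains, with payoff 7.

7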